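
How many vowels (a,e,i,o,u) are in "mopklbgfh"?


Input: mopklbgfh
Checking each character:
  'm' at position 0: consonant
  'o' at position 1: vowel (running total: 1)
  'p' at position 2: consonant
  'k' at position 3: consonant
  'l' at position 4: consonant
  'b' at position 5: consonant
  'g' at position 6: consonant
  'f' at position 7: consonant
  'h' at position 8: consonant
Total vowels: 1

1


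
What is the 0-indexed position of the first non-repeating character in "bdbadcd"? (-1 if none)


Input: bdbadcd
Character frequencies:
  'a': 1
  'b': 2
  'c': 1
  'd': 3
Scanning left to right for freq == 1:
  Position 0 ('b'): freq=2, skip
  Position 1 ('d'): freq=3, skip
  Position 2 ('b'): freq=2, skip
  Position 3 ('a'): unique! => answer = 3

3


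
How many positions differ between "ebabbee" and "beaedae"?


Comparing "ebabbee" and "beaedae" position by position:
  Position 0: 'e' vs 'b' => DIFFER
  Position 1: 'b' vs 'e' => DIFFER
  Position 2: 'a' vs 'a' => same
  Position 3: 'b' vs 'e' => DIFFER
  Position 4: 'b' vs 'd' => DIFFER
  Position 5: 'e' vs 'a' => DIFFER
  Position 6: 'e' vs 'e' => same
Positions that differ: 5

5


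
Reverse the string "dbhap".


Input: dbhap
Reading characters right to left:
  Position 4: 'p'
  Position 3: 'a'
  Position 2: 'h'
  Position 1: 'b'
  Position 0: 'd'
Reversed: pahbd

pahbd


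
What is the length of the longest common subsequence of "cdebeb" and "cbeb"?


LCS of "cdebeb" and "cbeb"
DP table:
           c    b    e    b
      0    0    0    0    0
  c   0    1    1    1    1
  d   0    1    1    1    1
  e   0    1    1    2    2
  b   0    1    2    2    3
  e   0    1    2    3    3
  b   0    1    2    3    4
LCS length = dp[6][4] = 4

4


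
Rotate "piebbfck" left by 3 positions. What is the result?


Input: "piebbfck", rotate left by 3
First 3 characters: "pie"
Remaining characters: "bbfck"
Concatenate remaining + first: "bbfck" + "pie" = "bbfckpie"

bbfckpie


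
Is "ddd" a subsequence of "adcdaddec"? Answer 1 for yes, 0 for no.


Check if "ddd" is a subsequence of "adcdaddec"
Greedy scan:
  Position 0 ('a'): no match needed
  Position 1 ('d'): matches sub[0] = 'd'
  Position 2 ('c'): no match needed
  Position 3 ('d'): matches sub[1] = 'd'
  Position 4 ('a'): no match needed
  Position 5 ('d'): matches sub[2] = 'd'
  Position 6 ('d'): no match needed
  Position 7 ('e'): no match needed
  Position 8 ('c'): no match needed
All 3 characters matched => is a subsequence

1


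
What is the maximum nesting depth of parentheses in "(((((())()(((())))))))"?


Input: "(((((())()(((())))))))"
Tracking depth:
  Position 0 '(': depth becomes 1
  Position 1 '(': depth becomes 2
  Position 2 '(': depth becomes 3
  Position 3 '(': depth becomes 4
  Position 4 '(': depth becomes 5
  Position 5 '(': depth becomes 6
  Position 6 ')': depth becomes 5
  Position 7 ')': depth becomes 4
  Position 8 '(': depth becomes 5
  Position 9 ')': depth becomes 4
  Position 10 '(': depth becomes 5
  Position 11 '(': depth becomes 6
  Position 12 '(': depth becomes 7
  Position 13 '(': depth becomes 8
  Position 14 ')': depth becomes 7
  Position 15 ')': depth becomes 6
  Position 16 ')': depth becomes 5
  Position 17 ')': depth becomes 4
  Position 18 ')': depth becomes 3
  Position 19 ')': depth becomes 2
  Position 20 ')': depth becomes 1
  Position 21 ')': depth becomes 0
Maximum depth reached: 8

8


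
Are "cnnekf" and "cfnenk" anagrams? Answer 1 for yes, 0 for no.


Strings: "cnnekf", "cfnenk"
Sorted first:  cefknn
Sorted second: cefknn
Sorted forms match => anagrams

1


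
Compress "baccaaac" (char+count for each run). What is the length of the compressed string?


Input: baccaaac
Runs:
  'b' x 1 => "b1"
  'a' x 1 => "a1"
  'c' x 2 => "c2"
  'a' x 3 => "a3"
  'c' x 1 => "c1"
Compressed: "b1a1c2a3c1"
Compressed length: 10

10


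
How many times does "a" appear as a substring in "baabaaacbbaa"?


Searching for "a" in "baabaaacbbaa"
Scanning each position:
  Position 0: "b" => no
  Position 1: "a" => MATCH
  Position 2: "a" => MATCH
  Position 3: "b" => no
  Position 4: "a" => MATCH
  Position 5: "a" => MATCH
  Position 6: "a" => MATCH
  Position 7: "c" => no
  Position 8: "b" => no
  Position 9: "b" => no
  Position 10: "a" => MATCH
  Position 11: "a" => MATCH
Total occurrences: 7

7


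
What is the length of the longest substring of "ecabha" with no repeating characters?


Input: "ecabha"
Sliding window (track last position of each char):
  Position 0 ('e'): window [0,0] length 1 -- new best
  Position 1 ('c'): window [0,1] length 2 -- new best
  Position 2 ('a'): window [0,2] length 3 -- new best
  Position 3 ('b'): window [0,3] length 4 -- new best
  Position 4 ('h'): window [0,4] length 5 -- new best
  Position 5 ('a'): repeat (last at 2), move window start to 3
  Position 5 ('a'): window [3,5] length 3
Longest substring with no repeats: "ecabh" with length 5

5


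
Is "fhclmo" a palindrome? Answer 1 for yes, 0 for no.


Input: fhclmo
Reversed: omlchf
  Compare pos 0 ('f') with pos 5 ('o'): MISMATCH
  Compare pos 1 ('h') with pos 4 ('m'): MISMATCH
  Compare pos 2 ('c') with pos 3 ('l'): MISMATCH
Result: not a palindrome

0


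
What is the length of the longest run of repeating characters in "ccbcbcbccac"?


Input: "ccbcbcbccac"
Scanning for longest run:
  Position 1 ('c'): continues run of 'c', length=2
  Position 2 ('b'): new char, reset run to 1
  Position 3 ('c'): new char, reset run to 1
  Position 4 ('b'): new char, reset run to 1
  Position 5 ('c'): new char, reset run to 1
  Position 6 ('b'): new char, reset run to 1
  Position 7 ('c'): new char, reset run to 1
  Position 8 ('c'): continues run of 'c', length=2
  Position 9 ('a'): new char, reset run to 1
  Position 10 ('c'): new char, reset run to 1
Longest run: 'c' with length 2

2


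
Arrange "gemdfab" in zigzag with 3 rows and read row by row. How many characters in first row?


Zigzag "gemdfab" into 3 rows:
Placing characters:
  'g' => row 0
  'e' => row 1
  'm' => row 2
  'd' => row 1
  'f' => row 0
  'a' => row 1
  'b' => row 2
Rows:
  Row 0: "gf"
  Row 1: "eda"
  Row 2: "mb"
First row length: 2

2


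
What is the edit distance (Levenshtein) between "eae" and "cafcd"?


Computing edit distance: "eae" -> "cafcd"
DP table:
           c    a    f    c    d
      0    1    2    3    4    5
  e   1    1    2    3    4    5
  a   2    2    1    2    3    4
  e   3    3    2    2    3    4
Edit distance = dp[3][5] = 4

4


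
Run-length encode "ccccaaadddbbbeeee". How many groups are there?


Input: ccccaaadddbbbeeee
Scanning for consecutive runs:
  Group 1: 'c' x 4 (positions 0-3)
  Group 2: 'a' x 3 (positions 4-6)
  Group 3: 'd' x 3 (positions 7-9)
  Group 4: 'b' x 3 (positions 10-12)
  Group 5: 'e' x 4 (positions 13-16)
Total groups: 5

5


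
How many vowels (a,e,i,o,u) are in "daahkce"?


Input: daahkce
Checking each character:
  'd' at position 0: consonant
  'a' at position 1: vowel (running total: 1)
  'a' at position 2: vowel (running total: 2)
  'h' at position 3: consonant
  'k' at position 4: consonant
  'c' at position 5: consonant
  'e' at position 6: vowel (running total: 3)
Total vowels: 3

3


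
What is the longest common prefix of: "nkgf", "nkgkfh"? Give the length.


Words: nkgf, nkgkfh
  Position 0: all 'n' => match
  Position 1: all 'k' => match
  Position 2: all 'g' => match
  Position 3: ('f', 'k') => mismatch, stop
LCP = "nkg" (length 3)

3


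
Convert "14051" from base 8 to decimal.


Input: "14051" in base 8
Positional expansion:
  Digit '1' (value 1) x 8^4 = 4096
  Digit '4' (value 4) x 8^3 = 2048
  Digit '0' (value 0) x 8^2 = 0
  Digit '5' (value 5) x 8^1 = 40
  Digit '1' (value 1) x 8^0 = 1
Sum = 6185

6185


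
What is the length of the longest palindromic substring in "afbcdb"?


Input: "afbcdb"
Checking substrings for palindromes:
  No multi-char palindromic substrings found
Longest palindromic substring: "a" with length 1

1


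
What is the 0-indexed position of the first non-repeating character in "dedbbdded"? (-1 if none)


Input: dedbbdded
Character frequencies:
  'b': 2
  'd': 5
  'e': 2
Scanning left to right for freq == 1:
  Position 0 ('d'): freq=5, skip
  Position 1 ('e'): freq=2, skip
  Position 2 ('d'): freq=5, skip
  Position 3 ('b'): freq=2, skip
  Position 4 ('b'): freq=2, skip
  Position 5 ('d'): freq=5, skip
  Position 6 ('d'): freq=5, skip
  Position 7 ('e'): freq=2, skip
  Position 8 ('d'): freq=5, skip
  No unique character found => answer = -1

-1


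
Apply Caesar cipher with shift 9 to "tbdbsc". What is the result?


Caesar cipher: shift "tbdbsc" by 9
  't' (pos 19) + 9 = pos 2 = 'c'
  'b' (pos 1) + 9 = pos 10 = 'k'
  'd' (pos 3) + 9 = pos 12 = 'm'
  'b' (pos 1) + 9 = pos 10 = 'k'
  's' (pos 18) + 9 = pos 1 = 'b'
  'c' (pos 2) + 9 = pos 11 = 'l'
Result: ckmkbl

ckmkbl


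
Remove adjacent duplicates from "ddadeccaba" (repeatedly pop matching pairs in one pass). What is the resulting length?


Input: ddadeccaba
Stack-based adjacent duplicate removal:
  Read 'd': push. Stack: d
  Read 'd': matches stack top 'd' => pop. Stack: (empty)
  Read 'a': push. Stack: a
  Read 'd': push. Stack: ad
  Read 'e': push. Stack: ade
  Read 'c': push. Stack: adec
  Read 'c': matches stack top 'c' => pop. Stack: ade
  Read 'a': push. Stack: adea
  Read 'b': push. Stack: adeab
  Read 'a': push. Stack: adeaba
Final stack: "adeaba" (length 6)

6


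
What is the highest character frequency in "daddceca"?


Input: daddceca
Character counts:
  'a': 2
  'c': 2
  'd': 3
  'e': 1
Maximum frequency: 3

3


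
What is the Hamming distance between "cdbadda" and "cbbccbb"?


Comparing "cdbadda" and "cbbccbb" position by position:
  Position 0: 'c' vs 'c' => same
  Position 1: 'd' vs 'b' => differ
  Position 2: 'b' vs 'b' => same
  Position 3: 'a' vs 'c' => differ
  Position 4: 'd' vs 'c' => differ
  Position 5: 'd' vs 'b' => differ
  Position 6: 'a' vs 'b' => differ
Total differences (Hamming distance): 5

5


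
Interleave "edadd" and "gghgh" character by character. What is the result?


Interleaving "edadd" and "gghgh":
  Position 0: 'e' from first, 'g' from second => "eg"
  Position 1: 'd' from first, 'g' from second => "dg"
  Position 2: 'a' from first, 'h' from second => "ah"
  Position 3: 'd' from first, 'g' from second => "dg"
  Position 4: 'd' from first, 'h' from second => "dh"
Result: egdgahdgdh

egdgahdgdh


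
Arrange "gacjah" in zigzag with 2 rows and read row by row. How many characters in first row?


Zigzag "gacjah" into 2 rows:
Placing characters:
  'g' => row 0
  'a' => row 1
  'c' => row 0
  'j' => row 1
  'a' => row 0
  'h' => row 1
Rows:
  Row 0: "gca"
  Row 1: "ajh"
First row length: 3

3


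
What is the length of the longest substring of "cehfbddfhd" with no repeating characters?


Input: "cehfbddfhd"
Sliding window (track last position of each char):
  Position 0 ('c'): window [0,0] length 1 -- new best
  Position 1 ('e'): window [0,1] length 2 -- new best
  Position 2 ('h'): window [0,2] length 3 -- new best
  Position 3 ('f'): window [0,3] length 4 -- new best
  Position 4 ('b'): window [0,4] length 5 -- new best
  Position 5 ('d'): window [0,5] length 6 -- new best
  Position 6 ('d'): repeat (last at 5), move window start to 6
  Position 6 ('d'): window [6,6] length 1
  Position 7 ('f'): window [6,7] length 2
  Position 8 ('h'): window [6,8] length 3
  Position 9 ('d'): repeat (last at 6), move window start to 7
  Position 9 ('d'): window [7,9] length 3
Longest substring with no repeats: "cehfbd" with length 6

6


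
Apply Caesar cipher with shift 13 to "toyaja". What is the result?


Caesar cipher: shift "toyaja" by 13
  't' (pos 19) + 13 = pos 6 = 'g'
  'o' (pos 14) + 13 = pos 1 = 'b'
  'y' (pos 24) + 13 = pos 11 = 'l'
  'a' (pos 0) + 13 = pos 13 = 'n'
  'j' (pos 9) + 13 = pos 22 = 'w'
  'a' (pos 0) + 13 = pos 13 = 'n'
Result: gblnwn

gblnwn


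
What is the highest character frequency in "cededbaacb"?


Input: cededbaacb
Character counts:
  'a': 2
  'b': 2
  'c': 2
  'd': 2
  'e': 2
Maximum frequency: 2

2


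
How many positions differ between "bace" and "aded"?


Comparing "bace" and "aded" position by position:
  Position 0: 'b' vs 'a' => DIFFER
  Position 1: 'a' vs 'd' => DIFFER
  Position 2: 'c' vs 'e' => DIFFER
  Position 3: 'e' vs 'd' => DIFFER
Positions that differ: 4

4


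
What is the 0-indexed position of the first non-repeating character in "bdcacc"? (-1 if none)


Input: bdcacc
Character frequencies:
  'a': 1
  'b': 1
  'c': 3
  'd': 1
Scanning left to right for freq == 1:
  Position 0 ('b'): unique! => answer = 0

0


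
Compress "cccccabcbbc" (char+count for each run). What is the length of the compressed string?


Input: cccccabcbbc
Runs:
  'c' x 5 => "c5"
  'a' x 1 => "a1"
  'b' x 1 => "b1"
  'c' x 1 => "c1"
  'b' x 2 => "b2"
  'c' x 1 => "c1"
Compressed: "c5a1b1c1b2c1"
Compressed length: 12

12


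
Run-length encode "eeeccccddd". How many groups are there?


Input: eeeccccddd
Scanning for consecutive runs:
  Group 1: 'e' x 3 (positions 0-2)
  Group 2: 'c' x 4 (positions 3-6)
  Group 3: 'd' x 3 (positions 7-9)
Total groups: 3

3


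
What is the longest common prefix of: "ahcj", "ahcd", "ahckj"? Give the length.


Words: ahcj, ahcd, ahckj
  Position 0: all 'a' => match
  Position 1: all 'h' => match
  Position 2: all 'c' => match
  Position 3: ('j', 'd', 'k') => mismatch, stop
LCP = "ahc" (length 3)

3


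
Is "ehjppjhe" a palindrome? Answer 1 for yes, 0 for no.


Input: ehjppjhe
Reversed: ehjppjhe
  Compare pos 0 ('e') with pos 7 ('e'): match
  Compare pos 1 ('h') with pos 6 ('h'): match
  Compare pos 2 ('j') with pos 5 ('j'): match
  Compare pos 3 ('p') with pos 4 ('p'): match
Result: palindrome

1


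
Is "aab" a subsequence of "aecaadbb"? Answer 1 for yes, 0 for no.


Check if "aab" is a subsequence of "aecaadbb"
Greedy scan:
  Position 0 ('a'): matches sub[0] = 'a'
  Position 1 ('e'): no match needed
  Position 2 ('c'): no match needed
  Position 3 ('a'): matches sub[1] = 'a'
  Position 4 ('a'): no match needed
  Position 5 ('d'): no match needed
  Position 6 ('b'): matches sub[2] = 'b'
  Position 7 ('b'): no match needed
All 3 characters matched => is a subsequence

1


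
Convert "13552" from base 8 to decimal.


Input: "13552" in base 8
Positional expansion:
  Digit '1' (value 1) x 8^4 = 4096
  Digit '3' (value 3) x 8^3 = 1536
  Digit '5' (value 5) x 8^2 = 320
  Digit '5' (value 5) x 8^1 = 40
  Digit '2' (value 2) x 8^0 = 2
Sum = 5994

5994


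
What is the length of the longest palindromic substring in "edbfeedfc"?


Input: "edbfeedfc"
Checking substrings for palindromes:
  [4:6] "ee" (len 2) => palindrome
Longest palindromic substring: "ee" with length 2

2


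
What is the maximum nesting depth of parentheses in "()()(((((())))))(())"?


Input: "()()(((((())))))(())"
Tracking depth:
  Position 0 '(': depth becomes 1
  Position 1 ')': depth becomes 0
  Position 2 '(': depth becomes 1
  Position 3 ')': depth becomes 0
  Position 4 '(': depth becomes 1
  Position 5 '(': depth becomes 2
  Position 6 '(': depth becomes 3
  Position 7 '(': depth becomes 4
  Position 8 '(': depth becomes 5
  Position 9 '(': depth becomes 6
  Position 10 ')': depth becomes 5
  Position 11 ')': depth becomes 4
  Position 12 ')': depth becomes 3
  Position 13 ')': depth becomes 2
  Position 14 ')': depth becomes 1
  Position 15 ')': depth becomes 0
  Position 16 '(': depth becomes 1
  Position 17 '(': depth becomes 2
  Position 18 ')': depth becomes 1
  Position 19 ')': depth becomes 0
Maximum depth reached: 6

6


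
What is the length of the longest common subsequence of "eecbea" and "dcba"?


LCS of "eecbea" and "dcba"
DP table:
           d    c    b    a
      0    0    0    0    0
  e   0    0    0    0    0
  e   0    0    0    0    0
  c   0    0    1    1    1
  b   0    0    1    2    2
  e   0    0    1    2    2
  a   0    0    1    2    3
LCS length = dp[6][4] = 3

3


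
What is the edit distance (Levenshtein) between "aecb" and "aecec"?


Computing edit distance: "aecb" -> "aecec"
DP table:
           a    e    c    e    c
      0    1    2    3    4    5
  a   1    0    1    2    3    4
  e   2    1    0    1    2    3
  c   3    2    1    0    1    2
  b   4    3    2    1    1    2
Edit distance = dp[4][5] = 2

2


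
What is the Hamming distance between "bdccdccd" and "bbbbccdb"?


Comparing "bdccdccd" and "bbbbccdb" position by position:
  Position 0: 'b' vs 'b' => same
  Position 1: 'd' vs 'b' => differ
  Position 2: 'c' vs 'b' => differ
  Position 3: 'c' vs 'b' => differ
  Position 4: 'd' vs 'c' => differ
  Position 5: 'c' vs 'c' => same
  Position 6: 'c' vs 'd' => differ
  Position 7: 'd' vs 'b' => differ
Total differences (Hamming distance): 6

6


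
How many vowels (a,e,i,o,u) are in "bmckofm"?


Input: bmckofm
Checking each character:
  'b' at position 0: consonant
  'm' at position 1: consonant
  'c' at position 2: consonant
  'k' at position 3: consonant
  'o' at position 4: vowel (running total: 1)
  'f' at position 5: consonant
  'm' at position 6: consonant
Total vowels: 1

1


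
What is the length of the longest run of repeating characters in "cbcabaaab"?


Input: "cbcabaaab"
Scanning for longest run:
  Position 1 ('b'): new char, reset run to 1
  Position 2 ('c'): new char, reset run to 1
  Position 3 ('a'): new char, reset run to 1
  Position 4 ('b'): new char, reset run to 1
  Position 5 ('a'): new char, reset run to 1
  Position 6 ('a'): continues run of 'a', length=2
  Position 7 ('a'): continues run of 'a', length=3
  Position 8 ('b'): new char, reset run to 1
Longest run: 'a' with length 3

3


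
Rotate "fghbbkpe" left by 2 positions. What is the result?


Input: "fghbbkpe", rotate left by 2
First 2 characters: "fg"
Remaining characters: "hbbkpe"
Concatenate remaining + first: "hbbkpe" + "fg" = "hbbkpefg"

hbbkpefg


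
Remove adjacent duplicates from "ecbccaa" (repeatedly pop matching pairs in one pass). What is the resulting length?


Input: ecbccaa
Stack-based adjacent duplicate removal:
  Read 'e': push. Stack: e
  Read 'c': push. Stack: ec
  Read 'b': push. Stack: ecb
  Read 'c': push. Stack: ecbc
  Read 'c': matches stack top 'c' => pop. Stack: ecb
  Read 'a': push. Stack: ecba
  Read 'a': matches stack top 'a' => pop. Stack: ecb
Final stack: "ecb" (length 3)

3


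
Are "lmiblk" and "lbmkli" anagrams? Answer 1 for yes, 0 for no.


Strings: "lmiblk", "lbmkli"
Sorted first:  bikllm
Sorted second: bikllm
Sorted forms match => anagrams

1


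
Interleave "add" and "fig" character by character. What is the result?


Interleaving "add" and "fig":
  Position 0: 'a' from first, 'f' from second => "af"
  Position 1: 'd' from first, 'i' from second => "di"
  Position 2: 'd' from first, 'g' from second => "dg"
Result: afdidg

afdidg


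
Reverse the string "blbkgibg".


Input: blbkgibg
Reading characters right to left:
  Position 7: 'g'
  Position 6: 'b'
  Position 5: 'i'
  Position 4: 'g'
  Position 3: 'k'
  Position 2: 'b'
  Position 1: 'l'
  Position 0: 'b'
Reversed: gbigkblb

gbigkblb


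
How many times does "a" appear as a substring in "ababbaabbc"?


Searching for "a" in "ababbaabbc"
Scanning each position:
  Position 0: "a" => MATCH
  Position 1: "b" => no
  Position 2: "a" => MATCH
  Position 3: "b" => no
  Position 4: "b" => no
  Position 5: "a" => MATCH
  Position 6: "a" => MATCH
  Position 7: "b" => no
  Position 8: "b" => no
  Position 9: "c" => no
Total occurrences: 4

4


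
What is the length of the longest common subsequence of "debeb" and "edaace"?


LCS of "debeb" and "edaace"
DP table:
           e    d    a    a    c    e
      0    0    0    0    0    0    0
  d   0    0    1    1    1    1    1
  e   0    1    1    1    1    1    2
  b   0    1    1    1    1    1    2
  e   0    1    1    1    1    1    2
  b   0    1    1    1    1    1    2
LCS length = dp[5][6] = 2

2


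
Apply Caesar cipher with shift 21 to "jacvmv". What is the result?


Caesar cipher: shift "jacvmv" by 21
  'j' (pos 9) + 21 = pos 4 = 'e'
  'a' (pos 0) + 21 = pos 21 = 'v'
  'c' (pos 2) + 21 = pos 23 = 'x'
  'v' (pos 21) + 21 = pos 16 = 'q'
  'm' (pos 12) + 21 = pos 7 = 'h'
  'v' (pos 21) + 21 = pos 16 = 'q'
Result: evxqhq

evxqhq


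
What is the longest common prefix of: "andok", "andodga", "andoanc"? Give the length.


Words: andok, andodga, andoanc
  Position 0: all 'a' => match
  Position 1: all 'n' => match
  Position 2: all 'd' => match
  Position 3: all 'o' => match
  Position 4: ('k', 'd', 'a') => mismatch, stop
LCP = "ando" (length 4)

4


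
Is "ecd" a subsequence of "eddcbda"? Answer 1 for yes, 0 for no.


Check if "ecd" is a subsequence of "eddcbda"
Greedy scan:
  Position 0 ('e'): matches sub[0] = 'e'
  Position 1 ('d'): no match needed
  Position 2 ('d'): no match needed
  Position 3 ('c'): matches sub[1] = 'c'
  Position 4 ('b'): no match needed
  Position 5 ('d'): matches sub[2] = 'd'
  Position 6 ('a'): no match needed
All 3 characters matched => is a subsequence

1


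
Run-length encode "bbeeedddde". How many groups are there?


Input: bbeeedddde
Scanning for consecutive runs:
  Group 1: 'b' x 2 (positions 0-1)
  Group 2: 'e' x 3 (positions 2-4)
  Group 3: 'd' x 4 (positions 5-8)
  Group 4: 'e' x 1 (positions 9-9)
Total groups: 4

4


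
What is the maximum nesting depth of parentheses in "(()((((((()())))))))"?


Input: "(()((((((()())))))))"
Tracking depth:
  Position 0 '(': depth becomes 1
  Position 1 '(': depth becomes 2
  Position 2 ')': depth becomes 1
  Position 3 '(': depth becomes 2
  Position 4 '(': depth becomes 3
  Position 5 '(': depth becomes 4
  Position 6 '(': depth becomes 5
  Position 7 '(': depth becomes 6
  Position 8 '(': depth becomes 7
  Position 9 '(': depth becomes 8
  Position 10 ')': depth becomes 7
  Position 11 '(': depth becomes 8
  Position 12 ')': depth becomes 7
  Position 13 ')': depth becomes 6
  Position 14 ')': depth becomes 5
  Position 15 ')': depth becomes 4
  Position 16 ')': depth becomes 3
  Position 17 ')': depth becomes 2
  Position 18 ')': depth becomes 1
  Position 19 ')': depth becomes 0
Maximum depth reached: 8

8


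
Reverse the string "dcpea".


Input: dcpea
Reading characters right to left:
  Position 4: 'a'
  Position 3: 'e'
  Position 2: 'p'
  Position 1: 'c'
  Position 0: 'd'
Reversed: aepcd

aepcd


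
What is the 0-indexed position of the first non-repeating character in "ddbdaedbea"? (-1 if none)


Input: ddbdaedbea
Character frequencies:
  'a': 2
  'b': 2
  'd': 4
  'e': 2
Scanning left to right for freq == 1:
  Position 0 ('d'): freq=4, skip
  Position 1 ('d'): freq=4, skip
  Position 2 ('b'): freq=2, skip
  Position 3 ('d'): freq=4, skip
  Position 4 ('a'): freq=2, skip
  Position 5 ('e'): freq=2, skip
  Position 6 ('d'): freq=4, skip
  Position 7 ('b'): freq=2, skip
  Position 8 ('e'): freq=2, skip
  Position 9 ('a'): freq=2, skip
  No unique character found => answer = -1

-1


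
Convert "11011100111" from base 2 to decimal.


Input: "11011100111" in base 2
Positional expansion:
  Digit '1' (value 1) x 2^10 = 1024
  Digit '1' (value 1) x 2^9 = 512
  Digit '0' (value 0) x 2^8 = 0
  Digit '1' (value 1) x 2^7 = 128
  Digit '1' (value 1) x 2^6 = 64
  Digit '1' (value 1) x 2^5 = 32
  Digit '0' (value 0) x 2^4 = 0
  Digit '0' (value 0) x 2^3 = 0
  Digit '1' (value 1) x 2^2 = 4
  Digit '1' (value 1) x 2^1 = 2
  Digit '1' (value 1) x 2^0 = 1
Sum = 1767

1767


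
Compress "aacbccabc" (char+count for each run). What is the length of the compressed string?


Input: aacbccabc
Runs:
  'a' x 2 => "a2"
  'c' x 1 => "c1"
  'b' x 1 => "b1"
  'c' x 2 => "c2"
  'a' x 1 => "a1"
  'b' x 1 => "b1"
  'c' x 1 => "c1"
Compressed: "a2c1b1c2a1b1c1"
Compressed length: 14

14


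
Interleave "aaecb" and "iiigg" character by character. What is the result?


Interleaving "aaecb" and "iiigg":
  Position 0: 'a' from first, 'i' from second => "ai"
  Position 1: 'a' from first, 'i' from second => "ai"
  Position 2: 'e' from first, 'i' from second => "ei"
  Position 3: 'c' from first, 'g' from second => "cg"
  Position 4: 'b' from first, 'g' from second => "bg"
Result: aiaieicgbg

aiaieicgbg


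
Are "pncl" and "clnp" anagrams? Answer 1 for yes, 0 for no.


Strings: "pncl", "clnp"
Sorted first:  clnp
Sorted second: clnp
Sorted forms match => anagrams

1


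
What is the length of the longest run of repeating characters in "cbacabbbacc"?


Input: "cbacabbbacc"
Scanning for longest run:
  Position 1 ('b'): new char, reset run to 1
  Position 2 ('a'): new char, reset run to 1
  Position 3 ('c'): new char, reset run to 1
  Position 4 ('a'): new char, reset run to 1
  Position 5 ('b'): new char, reset run to 1
  Position 6 ('b'): continues run of 'b', length=2
  Position 7 ('b'): continues run of 'b', length=3
  Position 8 ('a'): new char, reset run to 1
  Position 9 ('c'): new char, reset run to 1
  Position 10 ('c'): continues run of 'c', length=2
Longest run: 'b' with length 3

3


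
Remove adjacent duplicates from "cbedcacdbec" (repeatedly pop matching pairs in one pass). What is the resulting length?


Input: cbedcacdbec
Stack-based adjacent duplicate removal:
  Read 'c': push. Stack: c
  Read 'b': push. Stack: cb
  Read 'e': push. Stack: cbe
  Read 'd': push. Stack: cbed
  Read 'c': push. Stack: cbedc
  Read 'a': push. Stack: cbedca
  Read 'c': push. Stack: cbedcac
  Read 'd': push. Stack: cbedcacd
  Read 'b': push. Stack: cbedcacdb
  Read 'e': push. Stack: cbedcacdbe
  Read 'c': push. Stack: cbedcacdbec
Final stack: "cbedcacdbec" (length 11)

11


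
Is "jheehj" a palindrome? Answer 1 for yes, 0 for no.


Input: jheehj
Reversed: jheehj
  Compare pos 0 ('j') with pos 5 ('j'): match
  Compare pos 1 ('h') with pos 4 ('h'): match
  Compare pos 2 ('e') with pos 3 ('e'): match
Result: palindrome

1


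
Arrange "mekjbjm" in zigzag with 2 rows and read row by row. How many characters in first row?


Zigzag "mekjbjm" into 2 rows:
Placing characters:
  'm' => row 0
  'e' => row 1
  'k' => row 0
  'j' => row 1
  'b' => row 0
  'j' => row 1
  'm' => row 0
Rows:
  Row 0: "mkbm"
  Row 1: "ejj"
First row length: 4

4


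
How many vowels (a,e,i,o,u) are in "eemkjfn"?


Input: eemkjfn
Checking each character:
  'e' at position 0: vowel (running total: 1)
  'e' at position 1: vowel (running total: 2)
  'm' at position 2: consonant
  'k' at position 3: consonant
  'j' at position 4: consonant
  'f' at position 5: consonant
  'n' at position 6: consonant
Total vowels: 2

2


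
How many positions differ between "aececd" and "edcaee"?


Comparing "aececd" and "edcaee" position by position:
  Position 0: 'a' vs 'e' => DIFFER
  Position 1: 'e' vs 'd' => DIFFER
  Position 2: 'c' vs 'c' => same
  Position 3: 'e' vs 'a' => DIFFER
  Position 4: 'c' vs 'e' => DIFFER
  Position 5: 'd' vs 'e' => DIFFER
Positions that differ: 5

5


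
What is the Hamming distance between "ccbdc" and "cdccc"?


Comparing "ccbdc" and "cdccc" position by position:
  Position 0: 'c' vs 'c' => same
  Position 1: 'c' vs 'd' => differ
  Position 2: 'b' vs 'c' => differ
  Position 3: 'd' vs 'c' => differ
  Position 4: 'c' vs 'c' => same
Total differences (Hamming distance): 3

3


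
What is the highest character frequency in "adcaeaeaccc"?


Input: adcaeaeaccc
Character counts:
  'a': 4
  'c': 4
  'd': 1
  'e': 2
Maximum frequency: 4

4


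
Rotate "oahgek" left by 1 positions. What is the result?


Input: "oahgek", rotate left by 1
First 1 characters: "o"
Remaining characters: "ahgek"
Concatenate remaining + first: "ahgek" + "o" = "ahgeko"

ahgeko


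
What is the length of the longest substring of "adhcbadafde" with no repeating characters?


Input: "adhcbadafde"
Sliding window (track last position of each char):
  Position 0 ('a'): window [0,0] length 1 -- new best
  Position 1 ('d'): window [0,1] length 2 -- new best
  Position 2 ('h'): window [0,2] length 3 -- new best
  Position 3 ('c'): window [0,3] length 4 -- new best
  Position 4 ('b'): window [0,4] length 5 -- new best
  Position 5 ('a'): repeat (last at 0), move window start to 1
  Position 5 ('a'): window [1,5] length 5
  Position 6 ('d'): repeat (last at 1), move window start to 2
  Position 6 ('d'): window [2,6] length 5
  Position 7 ('a'): repeat (last at 5), move window start to 6
  Position 7 ('a'): window [6,7] length 2
  Position 8 ('f'): window [6,8] length 3
  Position 9 ('d'): repeat (last at 6), move window start to 7
  Position 9 ('d'): window [7,9] length 3
  Position 10 ('e'): window [7,10] length 4
Longest substring with no repeats: "adhcb" with length 5

5


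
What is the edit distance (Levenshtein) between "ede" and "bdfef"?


Computing edit distance: "ede" -> "bdfef"
DP table:
           b    d    f    e    f
      0    1    2    3    4    5
  e   1    1    2    3    3    4
  d   2    2    1    2    3    4
  e   3    3    2    2    2    3
Edit distance = dp[3][5] = 3

3


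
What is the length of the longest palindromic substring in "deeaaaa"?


Input: "deeaaaa"
Checking substrings for palindromes:
  [3:7] "aaaa" (len 4) => palindrome
  [3:6] "aaa" (len 3) => palindrome
  [4:7] "aaa" (len 3) => palindrome
  [1:3] "ee" (len 2) => palindrome
  [3:5] "aa" (len 2) => palindrome
  [4:6] "aa" (len 2) => palindrome
Longest palindromic substring: "aaaa" with length 4

4


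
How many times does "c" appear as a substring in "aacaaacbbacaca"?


Searching for "c" in "aacaaacbbacaca"
Scanning each position:
  Position 0: "a" => no
  Position 1: "a" => no
  Position 2: "c" => MATCH
  Position 3: "a" => no
  Position 4: "a" => no
  Position 5: "a" => no
  Position 6: "c" => MATCH
  Position 7: "b" => no
  Position 8: "b" => no
  Position 9: "a" => no
  Position 10: "c" => MATCH
  Position 11: "a" => no
  Position 12: "c" => MATCH
  Position 13: "a" => no
Total occurrences: 4

4


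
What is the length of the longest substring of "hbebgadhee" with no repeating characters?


Input: "hbebgadhee"
Sliding window (track last position of each char):
  Position 0 ('h'): window [0,0] length 1 -- new best
  Position 1 ('b'): window [0,1] length 2 -- new best
  Position 2 ('e'): window [0,2] length 3 -- new best
  Position 3 ('b'): repeat (last at 1), move window start to 2
  Position 3 ('b'): window [2,3] length 2
  Position 4 ('g'): window [2,4] length 3
  Position 5 ('a'): window [2,5] length 4 -- new best
  Position 6 ('d'): window [2,6] length 5 -- new best
  Position 7 ('h'): window [2,7] length 6 -- new best
  Position 8 ('e'): repeat (last at 2), move window start to 3
  Position 8 ('e'): window [3,8] length 6
  Position 9 ('e'): repeat (last at 8), move window start to 9
  Position 9 ('e'): window [9,9] length 1
Longest substring with no repeats: "ebgadh" with length 6

6


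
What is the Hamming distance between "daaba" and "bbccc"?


Comparing "daaba" and "bbccc" position by position:
  Position 0: 'd' vs 'b' => differ
  Position 1: 'a' vs 'b' => differ
  Position 2: 'a' vs 'c' => differ
  Position 3: 'b' vs 'c' => differ
  Position 4: 'a' vs 'c' => differ
Total differences (Hamming distance): 5

5


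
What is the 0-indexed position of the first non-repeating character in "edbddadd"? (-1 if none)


Input: edbddadd
Character frequencies:
  'a': 1
  'b': 1
  'd': 5
  'e': 1
Scanning left to right for freq == 1:
  Position 0 ('e'): unique! => answer = 0

0


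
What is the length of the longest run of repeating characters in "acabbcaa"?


Input: "acabbcaa"
Scanning for longest run:
  Position 1 ('c'): new char, reset run to 1
  Position 2 ('a'): new char, reset run to 1
  Position 3 ('b'): new char, reset run to 1
  Position 4 ('b'): continues run of 'b', length=2
  Position 5 ('c'): new char, reset run to 1
  Position 6 ('a'): new char, reset run to 1
  Position 7 ('a'): continues run of 'a', length=2
Longest run: 'b' with length 2

2


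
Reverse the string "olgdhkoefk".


Input: olgdhkoefk
Reading characters right to left:
  Position 9: 'k'
  Position 8: 'f'
  Position 7: 'e'
  Position 6: 'o'
  Position 5: 'k'
  Position 4: 'h'
  Position 3: 'd'
  Position 2: 'g'
  Position 1: 'l'
  Position 0: 'o'
Reversed: kfeokhdglo

kfeokhdglo


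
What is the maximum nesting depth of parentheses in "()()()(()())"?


Input: "()()()(()())"
Tracking depth:
  Position 0 '(': depth becomes 1
  Position 1 ')': depth becomes 0
  Position 2 '(': depth becomes 1
  Position 3 ')': depth becomes 0
  Position 4 '(': depth becomes 1
  Position 5 ')': depth becomes 0
  Position 6 '(': depth becomes 1
  Position 7 '(': depth becomes 2
  Position 8 ')': depth becomes 1
  Position 9 '(': depth becomes 2
  Position 10 ')': depth becomes 1
  Position 11 ')': depth becomes 0
Maximum depth reached: 2

2


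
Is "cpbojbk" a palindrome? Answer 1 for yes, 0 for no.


Input: cpbojbk
Reversed: kbjobpc
  Compare pos 0 ('c') with pos 6 ('k'): MISMATCH
  Compare pos 1 ('p') with pos 5 ('b'): MISMATCH
  Compare pos 2 ('b') with pos 4 ('j'): MISMATCH
Result: not a palindrome

0


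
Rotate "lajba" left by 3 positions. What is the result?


Input: "lajba", rotate left by 3
First 3 characters: "laj"
Remaining characters: "ba"
Concatenate remaining + first: "ba" + "laj" = "balaj"

balaj


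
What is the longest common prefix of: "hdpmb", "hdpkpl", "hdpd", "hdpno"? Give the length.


Words: hdpmb, hdpkpl, hdpd, hdpno
  Position 0: all 'h' => match
  Position 1: all 'd' => match
  Position 2: all 'p' => match
  Position 3: ('m', 'k', 'd', 'n') => mismatch, stop
LCP = "hdp" (length 3)

3


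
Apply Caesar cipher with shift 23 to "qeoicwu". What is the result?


Caesar cipher: shift "qeoicwu" by 23
  'q' (pos 16) + 23 = pos 13 = 'n'
  'e' (pos 4) + 23 = pos 1 = 'b'
  'o' (pos 14) + 23 = pos 11 = 'l'
  'i' (pos 8) + 23 = pos 5 = 'f'
  'c' (pos 2) + 23 = pos 25 = 'z'
  'w' (pos 22) + 23 = pos 19 = 't'
  'u' (pos 20) + 23 = pos 17 = 'r'
Result: nblfztr

nblfztr


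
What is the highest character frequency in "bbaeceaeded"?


Input: bbaeceaeded
Character counts:
  'a': 2
  'b': 2
  'c': 1
  'd': 2
  'e': 4
Maximum frequency: 4

4


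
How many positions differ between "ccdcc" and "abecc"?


Comparing "ccdcc" and "abecc" position by position:
  Position 0: 'c' vs 'a' => DIFFER
  Position 1: 'c' vs 'b' => DIFFER
  Position 2: 'd' vs 'e' => DIFFER
  Position 3: 'c' vs 'c' => same
  Position 4: 'c' vs 'c' => same
Positions that differ: 3

3


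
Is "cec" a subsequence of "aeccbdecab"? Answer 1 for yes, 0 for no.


Check if "cec" is a subsequence of "aeccbdecab"
Greedy scan:
  Position 0 ('a'): no match needed
  Position 1 ('e'): no match needed
  Position 2 ('c'): matches sub[0] = 'c'
  Position 3 ('c'): no match needed
  Position 4 ('b'): no match needed
  Position 5 ('d'): no match needed
  Position 6 ('e'): matches sub[1] = 'e'
  Position 7 ('c'): matches sub[2] = 'c'
  Position 8 ('a'): no match needed
  Position 9 ('b'): no match needed
All 3 characters matched => is a subsequence

1


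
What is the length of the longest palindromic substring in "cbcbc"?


Input: "cbcbc"
Checking substrings for palindromes:
  [0:5] "cbcbc" (len 5) => palindrome
  [0:3] "cbc" (len 3) => palindrome
  [1:4] "bcb" (len 3) => palindrome
  [2:5] "cbc" (len 3) => palindrome
Longest palindromic substring: "cbcbc" with length 5

5


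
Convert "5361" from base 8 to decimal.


Input: "5361" in base 8
Positional expansion:
  Digit '5' (value 5) x 8^3 = 2560
  Digit '3' (value 3) x 8^2 = 192
  Digit '6' (value 6) x 8^1 = 48
  Digit '1' (value 1) x 8^0 = 1
Sum = 2801

2801


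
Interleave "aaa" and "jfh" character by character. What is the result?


Interleaving "aaa" and "jfh":
  Position 0: 'a' from first, 'j' from second => "aj"
  Position 1: 'a' from first, 'f' from second => "af"
  Position 2: 'a' from first, 'h' from second => "ah"
Result: ajafah

ajafah


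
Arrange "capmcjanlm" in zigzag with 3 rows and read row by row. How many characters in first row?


Zigzag "capmcjanlm" into 3 rows:
Placing characters:
  'c' => row 0
  'a' => row 1
  'p' => row 2
  'm' => row 1
  'c' => row 0
  'j' => row 1
  'a' => row 2
  'n' => row 1
  'l' => row 0
  'm' => row 1
Rows:
  Row 0: "ccl"
  Row 1: "amjnm"
  Row 2: "pa"
First row length: 3

3


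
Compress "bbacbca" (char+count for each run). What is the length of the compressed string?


Input: bbacbca
Runs:
  'b' x 2 => "b2"
  'a' x 1 => "a1"
  'c' x 1 => "c1"
  'b' x 1 => "b1"
  'c' x 1 => "c1"
  'a' x 1 => "a1"
Compressed: "b2a1c1b1c1a1"
Compressed length: 12

12


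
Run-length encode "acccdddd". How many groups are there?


Input: acccdddd
Scanning for consecutive runs:
  Group 1: 'a' x 1 (positions 0-0)
  Group 2: 'c' x 3 (positions 1-3)
  Group 3: 'd' x 4 (positions 4-7)
Total groups: 3

3


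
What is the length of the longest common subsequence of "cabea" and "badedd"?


LCS of "cabea" and "badedd"
DP table:
           b    a    d    e    d    d
      0    0    0    0    0    0    0
  c   0    0    0    0    0    0    0
  a   0    0    1    1    1    1    1
  b   0    1    1    1    1    1    1
  e   0    1    1    1    2    2    2
  a   0    1    2    2    2    2    2
LCS length = dp[5][6] = 2

2


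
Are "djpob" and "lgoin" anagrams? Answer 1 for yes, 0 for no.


Strings: "djpob", "lgoin"
Sorted first:  bdjop
Sorted second: gilno
Differ at position 0: 'b' vs 'g' => not anagrams

0


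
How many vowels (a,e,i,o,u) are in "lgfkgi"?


Input: lgfkgi
Checking each character:
  'l' at position 0: consonant
  'g' at position 1: consonant
  'f' at position 2: consonant
  'k' at position 3: consonant
  'g' at position 4: consonant
  'i' at position 5: vowel (running total: 1)
Total vowels: 1

1


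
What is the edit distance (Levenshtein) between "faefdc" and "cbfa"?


Computing edit distance: "faefdc" -> "cbfa"
DP table:
           c    b    f    a
      0    1    2    3    4
  f   1    1    2    2    3
  a   2    2    2    3    2
  e   3    3    3    3    3
  f   4    4    4    3    4
  d   5    5    5    4    4
  c   6    5    6    5    5
Edit distance = dp[6][4] = 5

5


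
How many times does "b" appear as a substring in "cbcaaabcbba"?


Searching for "b" in "cbcaaabcbba"
Scanning each position:
  Position 0: "c" => no
  Position 1: "b" => MATCH
  Position 2: "c" => no
  Position 3: "a" => no
  Position 4: "a" => no
  Position 5: "a" => no
  Position 6: "b" => MATCH
  Position 7: "c" => no
  Position 8: "b" => MATCH
  Position 9: "b" => MATCH
  Position 10: "a" => no
Total occurrences: 4

4


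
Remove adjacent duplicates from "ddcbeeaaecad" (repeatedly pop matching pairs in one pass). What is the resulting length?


Input: ddcbeeaaecad
Stack-based adjacent duplicate removal:
  Read 'd': push. Stack: d
  Read 'd': matches stack top 'd' => pop. Stack: (empty)
  Read 'c': push. Stack: c
  Read 'b': push. Stack: cb
  Read 'e': push. Stack: cbe
  Read 'e': matches stack top 'e' => pop. Stack: cb
  Read 'a': push. Stack: cba
  Read 'a': matches stack top 'a' => pop. Stack: cb
  Read 'e': push. Stack: cbe
  Read 'c': push. Stack: cbec
  Read 'a': push. Stack: cbeca
  Read 'd': push. Stack: cbecad
Final stack: "cbecad" (length 6)

6


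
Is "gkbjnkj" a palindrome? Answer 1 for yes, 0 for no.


Input: gkbjnkj
Reversed: jknjbkg
  Compare pos 0 ('g') with pos 6 ('j'): MISMATCH
  Compare pos 1 ('k') with pos 5 ('k'): match
  Compare pos 2 ('b') with pos 4 ('n'): MISMATCH
Result: not a palindrome

0


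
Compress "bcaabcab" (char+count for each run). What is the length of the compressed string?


Input: bcaabcab
Runs:
  'b' x 1 => "b1"
  'c' x 1 => "c1"
  'a' x 2 => "a2"
  'b' x 1 => "b1"
  'c' x 1 => "c1"
  'a' x 1 => "a1"
  'b' x 1 => "b1"
Compressed: "b1c1a2b1c1a1b1"
Compressed length: 14

14


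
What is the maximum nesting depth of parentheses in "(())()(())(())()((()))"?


Input: "(())()(())(())()((()))"
Tracking depth:
  Position 0 '(': depth becomes 1
  Position 1 '(': depth becomes 2
  Position 2 ')': depth becomes 1
  Position 3 ')': depth becomes 0
  Position 4 '(': depth becomes 1
  Position 5 ')': depth becomes 0
  Position 6 '(': depth becomes 1
  Position 7 '(': depth becomes 2
  Position 8 ')': depth becomes 1
  Position 9 ')': depth becomes 0
  Position 10 '(': depth becomes 1
  Position 11 '(': depth becomes 2
  Position 12 ')': depth becomes 1
  Position 13 ')': depth becomes 0
  Position 14 '(': depth becomes 1
  Position 15 ')': depth becomes 0
  Position 16 '(': depth becomes 1
  Position 17 '(': depth becomes 2
  Position 18 '(': depth becomes 3
  Position 19 ')': depth becomes 2
  Position 20 ')': depth becomes 1
  Position 21 ')': depth becomes 0
Maximum depth reached: 3

3
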